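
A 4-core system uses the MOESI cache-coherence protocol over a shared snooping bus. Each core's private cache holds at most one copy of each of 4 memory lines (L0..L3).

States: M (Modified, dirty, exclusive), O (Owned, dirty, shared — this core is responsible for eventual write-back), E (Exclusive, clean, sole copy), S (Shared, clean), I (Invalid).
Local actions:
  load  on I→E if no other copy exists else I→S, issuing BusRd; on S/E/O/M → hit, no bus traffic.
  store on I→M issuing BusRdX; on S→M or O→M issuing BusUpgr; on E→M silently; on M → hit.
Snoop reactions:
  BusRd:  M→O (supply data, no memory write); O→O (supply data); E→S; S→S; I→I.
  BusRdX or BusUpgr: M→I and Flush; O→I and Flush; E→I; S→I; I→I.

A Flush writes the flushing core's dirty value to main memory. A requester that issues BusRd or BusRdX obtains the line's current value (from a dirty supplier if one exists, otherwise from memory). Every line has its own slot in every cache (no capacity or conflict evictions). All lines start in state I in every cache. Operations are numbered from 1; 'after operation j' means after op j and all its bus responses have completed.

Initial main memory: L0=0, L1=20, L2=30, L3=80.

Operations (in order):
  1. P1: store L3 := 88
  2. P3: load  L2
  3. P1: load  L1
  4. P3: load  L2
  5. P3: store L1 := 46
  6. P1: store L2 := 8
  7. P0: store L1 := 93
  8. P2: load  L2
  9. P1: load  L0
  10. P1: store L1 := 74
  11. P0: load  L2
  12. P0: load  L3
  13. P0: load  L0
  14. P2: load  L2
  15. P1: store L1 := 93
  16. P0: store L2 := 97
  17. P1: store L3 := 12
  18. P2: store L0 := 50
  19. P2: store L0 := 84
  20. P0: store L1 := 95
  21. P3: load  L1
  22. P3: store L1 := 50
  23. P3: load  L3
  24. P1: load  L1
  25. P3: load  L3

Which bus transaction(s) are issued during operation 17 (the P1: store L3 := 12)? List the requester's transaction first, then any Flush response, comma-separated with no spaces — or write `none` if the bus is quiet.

[1] P1: store L3 := 88 | P0:I, P1:M(88), P2:I, P3:I | bus: BusRdX
[2] P3: load  L2 | P0:I, P1:I, P2:I, P3:E(30) | bus: BusRd
[3] P1: load  L1 | P0:I, P1:E(20), P2:I, P3:I | bus: BusRd
[4] P3: load  L2 | P0:I, P1:I, P2:I, P3:E(30) | bus: none
[5] P3: store L1 := 46 | P0:I, P1:I, P2:I, P3:M(46) | bus: BusRdX
[6] P1: store L2 := 8 | P0:I, P1:M(8), P2:I, P3:I | bus: BusRdX
[7] P0: store L1 := 93 | P0:M(93), P1:I, P2:I, P3:I | bus: BusRdX,Flush
[8] P2: load  L2 | P0:I, P1:O(8), P2:S(8), P3:I | bus: BusRd
[9] P1: load  L0 | P0:I, P1:E(0), P2:I, P3:I | bus: BusRd
[10] P1: store L1 := 74 | P0:I, P1:M(74), P2:I, P3:I | bus: BusRdX,Flush
[11] P0: load  L2 | P0:S(8), P1:O(8), P2:S(8), P3:I | bus: BusRd
[12] P0: load  L3 | P0:S(88), P1:O(88), P2:I, P3:I | bus: BusRd
[13] P0: load  L0 | P0:S(0), P1:S(0), P2:I, P3:I | bus: BusRd
[14] P2: load  L2 | P0:S(8), P1:O(8), P2:S(8), P3:I | bus: none
[15] P1: store L1 := 93 | P0:I, P1:M(93), P2:I, P3:I | bus: none
[16] P0: store L2 := 97 | P0:M(97), P1:I, P2:I, P3:I | bus: BusUpgr,Flush
[17] P1: store L3 := 12 | P0:I, P1:M(12), P2:I, P3:I | bus: BusUpgr
[18] P2: store L0 := 50 | P0:I, P1:I, P2:M(50), P3:I | bus: BusRdX
[19] P2: store L0 := 84 | P0:I, P1:I, P2:M(84), P3:I | bus: none
[20] P0: store L1 := 95 | P0:M(95), P1:I, P2:I, P3:I | bus: BusRdX,Flush
[21] P3: load  L1 | P0:O(95), P1:I, P2:I, P3:S(95) | bus: BusRd
[22] P3: store L1 := 50 | P0:I, P1:I, P2:I, P3:M(50) | bus: BusUpgr,Flush
[23] P3: load  L3 | P0:I, P1:O(12), P2:I, P3:S(12) | bus: BusRd
[24] P1: load  L1 | P0:I, P1:S(50), P2:I, P3:O(50) | bus: BusRd
[25] P3: load  L3 | P0:I, P1:O(12), P2:I, P3:S(12) | bus: none

bus = BusUpgr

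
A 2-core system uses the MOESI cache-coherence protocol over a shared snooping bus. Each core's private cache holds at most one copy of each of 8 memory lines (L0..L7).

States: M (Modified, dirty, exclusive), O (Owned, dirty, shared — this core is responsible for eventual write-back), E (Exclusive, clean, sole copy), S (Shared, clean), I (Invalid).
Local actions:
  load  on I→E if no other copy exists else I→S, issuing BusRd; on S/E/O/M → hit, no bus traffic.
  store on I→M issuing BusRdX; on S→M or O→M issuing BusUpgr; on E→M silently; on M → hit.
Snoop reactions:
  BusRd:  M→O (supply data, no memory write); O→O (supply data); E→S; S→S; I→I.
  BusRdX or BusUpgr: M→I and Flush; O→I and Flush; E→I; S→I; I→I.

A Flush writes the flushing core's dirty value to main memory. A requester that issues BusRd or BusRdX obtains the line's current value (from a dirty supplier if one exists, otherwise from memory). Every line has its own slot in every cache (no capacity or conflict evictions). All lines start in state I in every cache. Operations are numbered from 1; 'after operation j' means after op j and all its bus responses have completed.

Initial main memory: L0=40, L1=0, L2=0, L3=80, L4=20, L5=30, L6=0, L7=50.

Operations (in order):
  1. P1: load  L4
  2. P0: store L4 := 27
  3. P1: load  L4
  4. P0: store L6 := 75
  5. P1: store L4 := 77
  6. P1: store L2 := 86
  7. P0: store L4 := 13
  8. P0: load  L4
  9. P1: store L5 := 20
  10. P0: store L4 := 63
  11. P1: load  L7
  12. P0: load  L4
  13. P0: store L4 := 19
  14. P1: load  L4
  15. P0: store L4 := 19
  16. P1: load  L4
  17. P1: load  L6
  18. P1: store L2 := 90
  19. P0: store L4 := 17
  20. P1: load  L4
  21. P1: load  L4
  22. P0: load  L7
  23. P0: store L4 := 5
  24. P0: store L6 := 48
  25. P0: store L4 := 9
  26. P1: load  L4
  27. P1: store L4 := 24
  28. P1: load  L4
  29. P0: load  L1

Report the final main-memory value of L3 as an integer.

  op1 P1: load  L4 → I/E on L4; bus BusRd; mem=20
  op2 P0: store L4 := 27 → M/I on L4; bus BusRdX; mem=20
  op3 P1: load  L4 → O/S on L4; bus BusRd; mem=20
  op4 P0: store L6 := 75 → M/I on L6; bus BusRdX; mem=0
  op5 P1: store L4 := 77 → I/M on L4; bus BusUpgr Flush; mem=27
  op6 P1: store L2 := 86 → I/M on L2; bus BusRdX; mem=0
  op7 P0: store L4 := 13 → M/I on L4; bus BusRdX Flush; mem=77
  op8 P0: load  L4 → M/I on L4; bus (none); mem=77
  op9 P1: store L5 := 20 → I/M on L5; bus BusRdX; mem=30
  op10 P0: store L4 := 63 → M/I on L4; bus (none); mem=77
  op11 P1: load  L7 → I/E on L7; bus BusRd; mem=50
  op12 P0: load  L4 → M/I on L4; bus (none); mem=77
  op13 P0: store L4 := 19 → M/I on L4; bus (none); mem=77
  op14 P1: load  L4 → O/S on L4; bus BusRd; mem=77
  op15 P0: store L4 := 19 → M/I on L4; bus BusUpgr; mem=77
  op16 P1: load  L4 → O/S on L4; bus BusRd; mem=77
  op17 P1: load  L6 → O/S on L6; bus BusRd; mem=0
  op18 P1: store L2 := 90 → I/M on L2; bus (none); mem=0
  op19 P0: store L4 := 17 → M/I on L4; bus BusUpgr; mem=77
  op20 P1: load  L4 → O/S on L4; bus BusRd; mem=77
  op21 P1: load  L4 → O/S on L4; bus (none); mem=77
  op22 P0: load  L7 → S/S on L7; bus BusRd; mem=50
  op23 P0: store L4 := 5 → M/I on L4; bus BusUpgr; mem=77
  op24 P0: store L6 := 48 → M/I on L6; bus BusUpgr; mem=0
  op25 P0: store L4 := 9 → M/I on L4; bus (none); mem=77
  op26 P1: load  L4 → O/S on L4; bus BusRd; mem=77
  op27 P1: store L4 := 24 → I/M on L4; bus BusUpgr Flush; mem=9
  op28 P1: load  L4 → I/M on L4; bus (none); mem=9
  op29 P0: load  L1 → E/I on L1; bus BusRd; mem=0

memory[L3] = 80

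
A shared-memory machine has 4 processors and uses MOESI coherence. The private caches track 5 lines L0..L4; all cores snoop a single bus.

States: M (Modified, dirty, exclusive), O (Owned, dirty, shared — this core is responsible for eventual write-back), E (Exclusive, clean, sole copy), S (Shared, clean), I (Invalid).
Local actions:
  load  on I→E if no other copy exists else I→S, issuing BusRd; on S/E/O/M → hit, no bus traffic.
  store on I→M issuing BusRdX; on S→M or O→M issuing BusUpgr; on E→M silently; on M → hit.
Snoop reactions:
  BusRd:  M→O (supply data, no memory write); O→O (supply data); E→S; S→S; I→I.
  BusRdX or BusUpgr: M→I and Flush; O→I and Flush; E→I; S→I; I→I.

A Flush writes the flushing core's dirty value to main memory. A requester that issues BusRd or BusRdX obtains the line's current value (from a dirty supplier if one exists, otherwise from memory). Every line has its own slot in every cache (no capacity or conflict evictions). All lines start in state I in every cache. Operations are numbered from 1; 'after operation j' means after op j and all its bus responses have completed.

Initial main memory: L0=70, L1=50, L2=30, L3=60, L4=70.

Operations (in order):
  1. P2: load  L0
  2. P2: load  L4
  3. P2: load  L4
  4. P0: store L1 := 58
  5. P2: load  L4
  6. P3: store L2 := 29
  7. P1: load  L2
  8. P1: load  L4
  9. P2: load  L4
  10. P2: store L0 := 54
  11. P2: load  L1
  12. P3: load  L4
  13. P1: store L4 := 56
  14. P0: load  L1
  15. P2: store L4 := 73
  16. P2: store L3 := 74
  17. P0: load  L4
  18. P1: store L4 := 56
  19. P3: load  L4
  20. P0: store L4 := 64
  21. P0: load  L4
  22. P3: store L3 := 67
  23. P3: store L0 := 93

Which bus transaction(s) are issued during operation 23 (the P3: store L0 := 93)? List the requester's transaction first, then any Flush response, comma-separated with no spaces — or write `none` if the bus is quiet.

bus = BusRdX,Flush

step 1: P2: load  L0  ⟶  IIEI  (L0)  txn=BusRd  M[L0]=70
step 2: P2: load  L4  ⟶  IIEI  (L4)  txn=BusRd  M[L4]=70
step 3: P2: load  L4  ⟶  IIEI  (L4)  txn=∅  M[L4]=70
step 4: P0: store L1 := 58  ⟶  MIII  (L1)  txn=BusRdX  M[L1]=50
step 5: P2: load  L4  ⟶  IIEI  (L4)  txn=∅  M[L4]=70
step 6: P3: store L2 := 29  ⟶  IIIM  (L2)  txn=BusRdX  M[L2]=30
step 7: P1: load  L2  ⟶  ISIO  (L2)  txn=BusRd  M[L2]=30
step 8: P1: load  L4  ⟶  ISSI  (L4)  txn=BusRd  M[L4]=70
step 9: P2: load  L4  ⟶  ISSI  (L4)  txn=∅  M[L4]=70
step 10: P2: store L0 := 54  ⟶  IIMI  (L0)  txn=∅  M[L0]=70
step 11: P2: load  L1  ⟶  OISI  (L1)  txn=BusRd  M[L1]=50
step 12: P3: load  L4  ⟶  ISSS  (L4)  txn=BusRd  M[L4]=70
step 13: P1: store L4 := 56  ⟶  IMII  (L4)  txn=BusUpgr  M[L4]=70
step 14: P0: load  L1  ⟶  OISI  (L1)  txn=∅  M[L1]=50
step 15: P2: store L4 := 73  ⟶  IIMI  (L4)  txn=BusRdX+Flush  M[L4]=56
step 16: P2: store L3 := 74  ⟶  IIMI  (L3)  txn=BusRdX  M[L3]=60
step 17: P0: load  L4  ⟶  SIOI  (L4)  txn=BusRd  M[L4]=56
step 18: P1: store L4 := 56  ⟶  IMII  (L4)  txn=BusRdX+Flush  M[L4]=73
step 19: P3: load  L4  ⟶  IOIS  (L4)  txn=BusRd  M[L4]=73
step 20: P0: store L4 := 64  ⟶  MIII  (L4)  txn=BusRdX+Flush  M[L4]=56
step 21: P0: load  L4  ⟶  MIII  (L4)  txn=∅  M[L4]=56
step 22: P3: store L3 := 67  ⟶  IIIM  (L3)  txn=BusRdX+Flush  M[L3]=74
step 23: P3: store L0 := 93  ⟶  IIIM  (L0)  txn=BusRdX+Flush  M[L0]=54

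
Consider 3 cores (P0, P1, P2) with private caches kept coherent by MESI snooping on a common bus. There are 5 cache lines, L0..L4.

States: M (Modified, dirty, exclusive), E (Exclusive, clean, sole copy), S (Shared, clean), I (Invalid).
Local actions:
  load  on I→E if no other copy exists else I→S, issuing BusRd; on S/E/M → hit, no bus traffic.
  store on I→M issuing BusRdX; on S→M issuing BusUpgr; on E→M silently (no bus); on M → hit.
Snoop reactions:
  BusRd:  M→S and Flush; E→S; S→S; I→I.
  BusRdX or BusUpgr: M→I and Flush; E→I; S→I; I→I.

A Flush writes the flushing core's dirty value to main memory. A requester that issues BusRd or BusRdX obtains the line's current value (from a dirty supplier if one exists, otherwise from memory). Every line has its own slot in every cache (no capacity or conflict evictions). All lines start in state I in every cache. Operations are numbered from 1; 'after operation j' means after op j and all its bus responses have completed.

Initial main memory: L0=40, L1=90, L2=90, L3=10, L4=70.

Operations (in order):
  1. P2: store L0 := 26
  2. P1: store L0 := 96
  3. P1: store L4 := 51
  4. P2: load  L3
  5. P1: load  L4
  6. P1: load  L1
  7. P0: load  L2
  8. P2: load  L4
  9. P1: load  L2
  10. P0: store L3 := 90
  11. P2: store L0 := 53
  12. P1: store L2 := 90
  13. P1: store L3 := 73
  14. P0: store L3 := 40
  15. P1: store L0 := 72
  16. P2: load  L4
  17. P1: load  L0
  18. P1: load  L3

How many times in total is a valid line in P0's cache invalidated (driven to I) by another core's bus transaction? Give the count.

  op1 P2: store L0 := 26 → I/I/M on L0; bus BusRdX; mem=40
  op2 P1: store L0 := 96 → I/M/I on L0; bus BusRdX Flush; mem=26
  op3 P1: store L4 := 51 → I/M/I on L4; bus BusRdX; mem=70
  op4 P2: load  L3 → I/I/E on L3; bus BusRd; mem=10
  op5 P1: load  L4 → I/M/I on L4; bus (none); mem=70
  op6 P1: load  L1 → I/E/I on L1; bus BusRd; mem=90
  op7 P0: load  L2 → E/I/I on L2; bus BusRd; mem=90
  op8 P2: load  L4 → I/S/S on L4; bus BusRd Flush; mem=51
  op9 P1: load  L2 → S/S/I on L2; bus BusRd; mem=90
  op10 P0: store L3 := 90 → M/I/I on L3; bus BusRdX; mem=10
  op11 P2: store L0 := 53 → I/I/M on L0; bus BusRdX Flush; mem=96
  op12 P1: store L2 := 90 → I/M/I on L2; bus BusUpgr; mem=90
  op13 P1: store L3 := 73 → I/M/I on L3; bus BusRdX Flush; mem=90
  op14 P0: store L3 := 40 → M/I/I on L3; bus BusRdX Flush; mem=73
  op15 P1: store L0 := 72 → I/M/I on L0; bus BusRdX Flush; mem=53
  op16 P2: load  L4 → I/S/S on L4; bus (none); mem=51
  op17 P1: load  L0 → I/M/I on L0; bus (none); mem=53
  op18 P1: load  L3 → S/S/I on L3; bus BusRd Flush; mem=40

invalidations = 2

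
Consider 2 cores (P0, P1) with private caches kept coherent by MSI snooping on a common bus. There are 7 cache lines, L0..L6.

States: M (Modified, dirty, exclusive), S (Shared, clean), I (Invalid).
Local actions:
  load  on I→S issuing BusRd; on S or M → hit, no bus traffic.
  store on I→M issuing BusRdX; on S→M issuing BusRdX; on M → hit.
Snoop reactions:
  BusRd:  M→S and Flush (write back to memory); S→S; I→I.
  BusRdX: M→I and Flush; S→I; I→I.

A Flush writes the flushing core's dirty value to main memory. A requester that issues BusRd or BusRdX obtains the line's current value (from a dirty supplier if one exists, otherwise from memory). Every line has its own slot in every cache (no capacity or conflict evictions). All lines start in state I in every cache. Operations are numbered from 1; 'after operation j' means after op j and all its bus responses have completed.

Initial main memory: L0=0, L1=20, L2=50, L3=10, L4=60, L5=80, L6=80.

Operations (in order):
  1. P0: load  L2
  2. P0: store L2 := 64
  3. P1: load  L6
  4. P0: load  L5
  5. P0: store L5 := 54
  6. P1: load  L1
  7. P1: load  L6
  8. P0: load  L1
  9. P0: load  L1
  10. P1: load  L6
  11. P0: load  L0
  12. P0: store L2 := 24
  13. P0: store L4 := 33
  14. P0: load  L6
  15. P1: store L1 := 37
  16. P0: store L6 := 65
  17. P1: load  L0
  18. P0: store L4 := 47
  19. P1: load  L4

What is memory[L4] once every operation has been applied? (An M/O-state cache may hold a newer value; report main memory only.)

memory[L4] = 47

step 1: P0: load  L2  ⟶  SI  (L2)  txn=BusRd  M[L2]=50
step 2: P0: store L2 := 64  ⟶  MI  (L2)  txn=BusRdX  M[L2]=50
step 3: P1: load  L6  ⟶  IS  (L6)  txn=BusRd  M[L6]=80
step 4: P0: load  L5  ⟶  SI  (L5)  txn=BusRd  M[L5]=80
step 5: P0: store L5 := 54  ⟶  MI  (L5)  txn=BusRdX  M[L5]=80
step 6: P1: load  L1  ⟶  IS  (L1)  txn=BusRd  M[L1]=20
step 7: P1: load  L6  ⟶  IS  (L6)  txn=∅  M[L6]=80
step 8: P0: load  L1  ⟶  SS  (L1)  txn=BusRd  M[L1]=20
step 9: P0: load  L1  ⟶  SS  (L1)  txn=∅  M[L1]=20
step 10: P1: load  L6  ⟶  IS  (L6)  txn=∅  M[L6]=80
step 11: P0: load  L0  ⟶  SI  (L0)  txn=BusRd  M[L0]=0
step 12: P0: store L2 := 24  ⟶  MI  (L2)  txn=∅  M[L2]=50
step 13: P0: store L4 := 33  ⟶  MI  (L4)  txn=BusRdX  M[L4]=60
step 14: P0: load  L6  ⟶  SS  (L6)  txn=BusRd  M[L6]=80
step 15: P1: store L1 := 37  ⟶  IM  (L1)  txn=BusRdX  M[L1]=20
step 16: P0: store L6 := 65  ⟶  MI  (L6)  txn=BusRdX  M[L6]=80
step 17: P1: load  L0  ⟶  SS  (L0)  txn=BusRd  M[L0]=0
step 18: P0: store L4 := 47  ⟶  MI  (L4)  txn=∅  M[L4]=60
step 19: P1: load  L4  ⟶  SS  (L4)  txn=BusRd+Flush  M[L4]=47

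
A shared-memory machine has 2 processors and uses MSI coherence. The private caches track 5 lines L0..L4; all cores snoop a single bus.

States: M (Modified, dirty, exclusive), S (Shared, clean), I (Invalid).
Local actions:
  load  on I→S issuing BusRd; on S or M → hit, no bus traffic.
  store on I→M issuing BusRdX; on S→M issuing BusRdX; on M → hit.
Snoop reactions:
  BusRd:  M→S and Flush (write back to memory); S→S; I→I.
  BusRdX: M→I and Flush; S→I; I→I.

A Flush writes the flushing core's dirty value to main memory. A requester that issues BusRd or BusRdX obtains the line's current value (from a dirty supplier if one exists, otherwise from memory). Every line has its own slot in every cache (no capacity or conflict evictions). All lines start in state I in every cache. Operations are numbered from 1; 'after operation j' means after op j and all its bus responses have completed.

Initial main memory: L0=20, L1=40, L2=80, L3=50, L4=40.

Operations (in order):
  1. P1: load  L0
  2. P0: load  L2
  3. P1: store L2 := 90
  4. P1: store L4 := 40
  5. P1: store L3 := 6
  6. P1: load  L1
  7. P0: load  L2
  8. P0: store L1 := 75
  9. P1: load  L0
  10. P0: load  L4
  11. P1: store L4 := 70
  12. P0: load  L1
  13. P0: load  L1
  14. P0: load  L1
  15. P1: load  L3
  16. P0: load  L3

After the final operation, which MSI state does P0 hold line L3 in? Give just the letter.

state = S

  op1 P1: load  L0 → I/S on L0; bus BusRd; mem=20
  op2 P0: load  L2 → S/I on L2; bus BusRd; mem=80
  op3 P1: store L2 := 90 → I/M on L2; bus BusRdX; mem=80
  op4 P1: store L4 := 40 → I/M on L4; bus BusRdX; mem=40
  op5 P1: store L3 := 6 → I/M on L3; bus BusRdX; mem=50
  op6 P1: load  L1 → I/S on L1; bus BusRd; mem=40
  op7 P0: load  L2 → S/S on L2; bus BusRd Flush; mem=90
  op8 P0: store L1 := 75 → M/I on L1; bus BusRdX; mem=40
  op9 P1: load  L0 → I/S on L0; bus (none); mem=20
  op10 P0: load  L4 → S/S on L4; bus BusRd Flush; mem=40
  op11 P1: store L4 := 70 → I/M on L4; bus BusRdX; mem=40
  op12 P0: load  L1 → M/I on L1; bus (none); mem=40
  op13 P0: load  L1 → M/I on L1; bus (none); mem=40
  op14 P0: load  L1 → M/I on L1; bus (none); mem=40
  op15 P1: load  L3 → I/M on L3; bus (none); mem=50
  op16 P0: load  L3 → S/S on L3; bus BusRd Flush; mem=6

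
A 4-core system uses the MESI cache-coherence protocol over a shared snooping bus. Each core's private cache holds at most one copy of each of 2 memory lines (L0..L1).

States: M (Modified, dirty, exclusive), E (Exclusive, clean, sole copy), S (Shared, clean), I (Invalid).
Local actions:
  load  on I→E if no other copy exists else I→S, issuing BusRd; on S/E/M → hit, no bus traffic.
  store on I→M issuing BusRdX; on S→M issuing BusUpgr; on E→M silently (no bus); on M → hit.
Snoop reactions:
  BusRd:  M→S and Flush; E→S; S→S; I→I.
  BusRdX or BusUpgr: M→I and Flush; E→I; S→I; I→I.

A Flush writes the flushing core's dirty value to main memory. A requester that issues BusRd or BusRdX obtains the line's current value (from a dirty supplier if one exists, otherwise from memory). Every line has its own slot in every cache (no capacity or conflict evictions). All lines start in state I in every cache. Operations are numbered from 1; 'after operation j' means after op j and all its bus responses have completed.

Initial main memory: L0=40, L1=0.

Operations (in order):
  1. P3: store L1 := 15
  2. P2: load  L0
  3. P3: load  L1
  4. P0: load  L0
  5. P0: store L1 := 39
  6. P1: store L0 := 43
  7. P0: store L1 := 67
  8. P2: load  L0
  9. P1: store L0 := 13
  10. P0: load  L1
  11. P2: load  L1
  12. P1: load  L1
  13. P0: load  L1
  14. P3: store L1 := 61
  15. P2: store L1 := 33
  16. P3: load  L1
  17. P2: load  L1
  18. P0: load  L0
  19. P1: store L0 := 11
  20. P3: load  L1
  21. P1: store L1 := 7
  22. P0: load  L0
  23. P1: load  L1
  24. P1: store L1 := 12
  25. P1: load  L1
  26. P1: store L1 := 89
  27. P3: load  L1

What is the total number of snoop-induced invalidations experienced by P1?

invalidations = 1

step 1: P3: store L1 := 15  ⟶  IIIM  (L1)  txn=BusRdX  M[L1]=0
step 2: P2: load  L0  ⟶  IIEI  (L0)  txn=BusRd  M[L0]=40
step 3: P3: load  L1  ⟶  IIIM  (L1)  txn=∅  M[L1]=0
step 4: P0: load  L0  ⟶  SISI  (L0)  txn=BusRd  M[L0]=40
step 5: P0: store L1 := 39  ⟶  MIII  (L1)  txn=BusRdX+Flush  M[L1]=15
step 6: P1: store L0 := 43  ⟶  IMII  (L0)  txn=BusRdX  M[L0]=40
step 7: P0: store L1 := 67  ⟶  MIII  (L1)  txn=∅  M[L1]=15
step 8: P2: load  L0  ⟶  ISSI  (L0)  txn=BusRd+Flush  M[L0]=43
step 9: P1: store L0 := 13  ⟶  IMII  (L0)  txn=BusUpgr  M[L0]=43
step 10: P0: load  L1  ⟶  MIII  (L1)  txn=∅  M[L1]=15
step 11: P2: load  L1  ⟶  SISI  (L1)  txn=BusRd+Flush  M[L1]=67
step 12: P1: load  L1  ⟶  SSSI  (L1)  txn=BusRd  M[L1]=67
step 13: P0: load  L1  ⟶  SSSI  (L1)  txn=∅  M[L1]=67
step 14: P3: store L1 := 61  ⟶  IIIM  (L1)  txn=BusRdX  M[L1]=67
step 15: P2: store L1 := 33  ⟶  IIMI  (L1)  txn=BusRdX+Flush  M[L1]=61
step 16: P3: load  L1  ⟶  IISS  (L1)  txn=BusRd+Flush  M[L1]=33
step 17: P2: load  L1  ⟶  IISS  (L1)  txn=∅  M[L1]=33
step 18: P0: load  L0  ⟶  SSII  (L0)  txn=BusRd+Flush  M[L0]=13
step 19: P1: store L0 := 11  ⟶  IMII  (L0)  txn=BusUpgr  M[L0]=13
step 20: P3: load  L1  ⟶  IISS  (L1)  txn=∅  M[L1]=33
step 21: P1: store L1 := 7  ⟶  IMII  (L1)  txn=BusRdX  M[L1]=33
step 22: P0: load  L0  ⟶  SSII  (L0)  txn=BusRd+Flush  M[L0]=11
step 23: P1: load  L1  ⟶  IMII  (L1)  txn=∅  M[L1]=33
step 24: P1: store L1 := 12  ⟶  IMII  (L1)  txn=∅  M[L1]=33
step 25: P1: load  L1  ⟶  IMII  (L1)  txn=∅  M[L1]=33
step 26: P1: store L1 := 89  ⟶  IMII  (L1)  txn=∅  M[L1]=33
step 27: P3: load  L1  ⟶  ISIS  (L1)  txn=BusRd+Flush  M[L1]=89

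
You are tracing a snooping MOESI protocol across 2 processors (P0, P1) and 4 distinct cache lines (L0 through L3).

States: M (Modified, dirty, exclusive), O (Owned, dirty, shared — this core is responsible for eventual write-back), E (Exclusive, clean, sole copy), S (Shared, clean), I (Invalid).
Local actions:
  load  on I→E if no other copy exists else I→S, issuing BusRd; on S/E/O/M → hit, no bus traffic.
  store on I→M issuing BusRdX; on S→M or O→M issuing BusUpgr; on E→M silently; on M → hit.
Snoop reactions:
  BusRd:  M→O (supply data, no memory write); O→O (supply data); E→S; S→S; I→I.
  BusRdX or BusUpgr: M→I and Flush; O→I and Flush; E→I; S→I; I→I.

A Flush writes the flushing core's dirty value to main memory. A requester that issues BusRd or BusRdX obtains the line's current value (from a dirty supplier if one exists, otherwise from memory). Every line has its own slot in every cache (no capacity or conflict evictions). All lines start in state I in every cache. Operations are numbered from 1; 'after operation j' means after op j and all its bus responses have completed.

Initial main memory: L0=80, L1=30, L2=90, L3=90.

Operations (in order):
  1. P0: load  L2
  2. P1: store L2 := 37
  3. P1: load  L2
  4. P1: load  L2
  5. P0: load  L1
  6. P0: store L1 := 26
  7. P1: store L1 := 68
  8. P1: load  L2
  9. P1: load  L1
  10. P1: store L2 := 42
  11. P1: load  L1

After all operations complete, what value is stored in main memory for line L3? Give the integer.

1. P0: load  L2  bus=[BusRd]  L2: P0=E P1=I  mem[L2]=90
2. P1: store L2 := 37  bus=[BusRdX]  L2: P0=I P1=M  mem[L2]=90
3. P1: load  L2  bus=[-]  L2: P0=I P1=M  mem[L2]=90
4. P1: load  L2  bus=[-]  L2: P0=I P1=M  mem[L2]=90
5. P0: load  L1  bus=[BusRd]  L1: P0=E P1=I  mem[L1]=30
6. P0: store L1 := 26  bus=[-]  L1: P0=M P1=I  mem[L1]=30
7. P1: store L1 := 68  bus=[BusRdX,Flush]  L1: P0=I P1=M  mem[L1]=26
8. P1: load  L2  bus=[-]  L2: P0=I P1=M  mem[L2]=90
9. P1: load  L1  bus=[-]  L1: P0=I P1=M  mem[L1]=26
10. P1: store L2 := 42  bus=[-]  L2: P0=I P1=M  mem[L2]=90
11. P1: load  L1  bus=[-]  L1: P0=I P1=M  mem[L1]=26

memory[L3] = 90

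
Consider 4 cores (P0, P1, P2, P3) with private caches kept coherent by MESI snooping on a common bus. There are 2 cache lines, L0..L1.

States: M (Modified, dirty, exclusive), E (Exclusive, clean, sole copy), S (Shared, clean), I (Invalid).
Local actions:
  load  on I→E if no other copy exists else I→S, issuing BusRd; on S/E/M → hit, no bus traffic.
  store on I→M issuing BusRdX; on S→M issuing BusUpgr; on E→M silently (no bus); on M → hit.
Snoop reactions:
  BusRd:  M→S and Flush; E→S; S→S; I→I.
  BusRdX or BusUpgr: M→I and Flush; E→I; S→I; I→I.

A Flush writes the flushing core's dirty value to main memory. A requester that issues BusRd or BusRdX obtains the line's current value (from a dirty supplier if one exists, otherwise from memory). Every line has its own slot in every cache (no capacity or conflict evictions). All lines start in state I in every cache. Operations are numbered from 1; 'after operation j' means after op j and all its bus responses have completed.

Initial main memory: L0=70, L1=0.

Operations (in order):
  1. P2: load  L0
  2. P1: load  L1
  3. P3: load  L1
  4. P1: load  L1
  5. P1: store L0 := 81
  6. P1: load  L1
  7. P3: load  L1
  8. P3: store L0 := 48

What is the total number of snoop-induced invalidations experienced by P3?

  op1 P2: load  L0 → I/I/E/I on L0; bus BusRd; mem=70
  op2 P1: load  L1 → I/E/I/I on L1; bus BusRd; mem=0
  op3 P3: load  L1 → I/S/I/S on L1; bus BusRd; mem=0
  op4 P1: load  L1 → I/S/I/S on L1; bus (none); mem=0
  op5 P1: store L0 := 81 → I/M/I/I on L0; bus BusRdX; mem=70
  op6 P1: load  L1 → I/S/I/S on L1; bus (none); mem=0
  op7 P3: load  L1 → I/S/I/S on L1; bus (none); mem=0
  op8 P3: store L0 := 48 → I/I/I/M on L0; bus BusRdX Flush; mem=81

invalidations = 0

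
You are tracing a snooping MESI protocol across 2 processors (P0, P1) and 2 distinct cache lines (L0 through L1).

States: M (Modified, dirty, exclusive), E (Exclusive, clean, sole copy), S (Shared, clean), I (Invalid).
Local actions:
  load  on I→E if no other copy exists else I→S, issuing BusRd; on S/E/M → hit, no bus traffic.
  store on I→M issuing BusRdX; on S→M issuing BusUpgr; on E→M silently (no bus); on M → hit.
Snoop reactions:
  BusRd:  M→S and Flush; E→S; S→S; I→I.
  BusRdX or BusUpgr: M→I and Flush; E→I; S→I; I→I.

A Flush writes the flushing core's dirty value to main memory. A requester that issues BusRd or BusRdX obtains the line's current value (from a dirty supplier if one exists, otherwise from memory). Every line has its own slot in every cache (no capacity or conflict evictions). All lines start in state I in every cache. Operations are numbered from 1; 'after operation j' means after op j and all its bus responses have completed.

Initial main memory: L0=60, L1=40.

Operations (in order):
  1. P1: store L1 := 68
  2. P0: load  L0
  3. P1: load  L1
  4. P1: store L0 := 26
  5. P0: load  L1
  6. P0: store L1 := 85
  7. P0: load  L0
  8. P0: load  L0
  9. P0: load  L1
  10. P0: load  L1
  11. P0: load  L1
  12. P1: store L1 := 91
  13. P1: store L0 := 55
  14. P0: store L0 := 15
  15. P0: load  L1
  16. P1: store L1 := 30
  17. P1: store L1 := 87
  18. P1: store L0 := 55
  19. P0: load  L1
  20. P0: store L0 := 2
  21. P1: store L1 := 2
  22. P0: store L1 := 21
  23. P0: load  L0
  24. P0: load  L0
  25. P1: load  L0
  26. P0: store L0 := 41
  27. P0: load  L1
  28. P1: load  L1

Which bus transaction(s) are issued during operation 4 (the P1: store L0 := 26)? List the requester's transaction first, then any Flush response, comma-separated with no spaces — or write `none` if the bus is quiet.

bus = BusRdX

[1] P1: store L1 := 68 | P0:I, P1:M(68) | bus: BusRdX
[2] P0: load  L0 | P0:E(60), P1:I | bus: BusRd
[3] P1: load  L1 | P0:I, P1:M(68) | bus: none
[4] P1: store L0 := 26 | P0:I, P1:M(26) | bus: BusRdX
[5] P0: load  L1 | P0:S(68), P1:S(68) | bus: BusRd,Flush
[6] P0: store L1 := 85 | P0:M(85), P1:I | bus: BusUpgr
[7] P0: load  L0 | P0:S(26), P1:S(26) | bus: BusRd,Flush
[8] P0: load  L0 | P0:S(26), P1:S(26) | bus: none
[9] P0: load  L1 | P0:M(85), P1:I | bus: none
[10] P0: load  L1 | P0:M(85), P1:I | bus: none
[11] P0: load  L1 | P0:M(85), P1:I | bus: none
[12] P1: store L1 := 91 | P0:I, P1:M(91) | bus: BusRdX,Flush
[13] P1: store L0 := 55 | P0:I, P1:M(55) | bus: BusUpgr
[14] P0: store L0 := 15 | P0:M(15), P1:I | bus: BusRdX,Flush
[15] P0: load  L1 | P0:S(91), P1:S(91) | bus: BusRd,Flush
[16] P1: store L1 := 30 | P0:I, P1:M(30) | bus: BusUpgr
[17] P1: store L1 := 87 | P0:I, P1:M(87) | bus: none
[18] P1: store L0 := 55 | P0:I, P1:M(55) | bus: BusRdX,Flush
[19] P0: load  L1 | P0:S(87), P1:S(87) | bus: BusRd,Flush
[20] P0: store L0 := 2 | P0:M(2), P1:I | bus: BusRdX,Flush
[21] P1: store L1 := 2 | P0:I, P1:M(2) | bus: BusUpgr
[22] P0: store L1 := 21 | P0:M(21), P1:I | bus: BusRdX,Flush
[23] P0: load  L0 | P0:M(2), P1:I | bus: none
[24] P0: load  L0 | P0:M(2), P1:I | bus: none
[25] P1: load  L0 | P0:S(2), P1:S(2) | bus: BusRd,Flush
[26] P0: store L0 := 41 | P0:M(41), P1:I | bus: BusUpgr
[27] P0: load  L1 | P0:M(21), P1:I | bus: none
[28] P1: load  L1 | P0:S(21), P1:S(21) | bus: BusRd,Flush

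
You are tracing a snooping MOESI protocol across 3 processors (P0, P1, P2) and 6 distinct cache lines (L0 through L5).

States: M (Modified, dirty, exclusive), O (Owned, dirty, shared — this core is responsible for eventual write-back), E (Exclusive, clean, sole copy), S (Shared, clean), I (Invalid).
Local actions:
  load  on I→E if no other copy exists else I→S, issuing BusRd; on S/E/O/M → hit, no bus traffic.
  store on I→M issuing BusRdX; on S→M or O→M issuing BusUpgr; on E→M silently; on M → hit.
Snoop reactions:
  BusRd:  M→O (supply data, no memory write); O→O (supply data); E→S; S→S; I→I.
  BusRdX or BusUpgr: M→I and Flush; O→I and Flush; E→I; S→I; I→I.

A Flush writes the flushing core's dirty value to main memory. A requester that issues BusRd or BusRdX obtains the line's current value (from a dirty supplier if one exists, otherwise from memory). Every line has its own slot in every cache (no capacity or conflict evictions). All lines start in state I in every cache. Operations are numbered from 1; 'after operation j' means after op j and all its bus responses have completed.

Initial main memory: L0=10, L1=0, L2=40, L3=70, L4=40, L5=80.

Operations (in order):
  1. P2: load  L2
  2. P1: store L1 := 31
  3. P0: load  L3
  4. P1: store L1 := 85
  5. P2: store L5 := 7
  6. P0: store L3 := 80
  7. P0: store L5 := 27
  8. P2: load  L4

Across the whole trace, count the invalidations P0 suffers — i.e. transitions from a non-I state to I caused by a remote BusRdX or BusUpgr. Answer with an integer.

invalidations = 0

[1] P2: load  L2 | P0:I, P1:I, P2:E(40) | bus: BusRd
[2] P1: store L1 := 31 | P0:I, P1:M(31), P2:I | bus: BusRdX
[3] P0: load  L3 | P0:E(70), P1:I, P2:I | bus: BusRd
[4] P1: store L1 := 85 | P0:I, P1:M(85), P2:I | bus: none
[5] P2: store L5 := 7 | P0:I, P1:I, P2:M(7) | bus: BusRdX
[6] P0: store L3 := 80 | P0:M(80), P1:I, P2:I | bus: none
[7] P0: store L5 := 27 | P0:M(27), P1:I, P2:I | bus: BusRdX,Flush
[8] P2: load  L4 | P0:I, P1:I, P2:E(40) | bus: BusRd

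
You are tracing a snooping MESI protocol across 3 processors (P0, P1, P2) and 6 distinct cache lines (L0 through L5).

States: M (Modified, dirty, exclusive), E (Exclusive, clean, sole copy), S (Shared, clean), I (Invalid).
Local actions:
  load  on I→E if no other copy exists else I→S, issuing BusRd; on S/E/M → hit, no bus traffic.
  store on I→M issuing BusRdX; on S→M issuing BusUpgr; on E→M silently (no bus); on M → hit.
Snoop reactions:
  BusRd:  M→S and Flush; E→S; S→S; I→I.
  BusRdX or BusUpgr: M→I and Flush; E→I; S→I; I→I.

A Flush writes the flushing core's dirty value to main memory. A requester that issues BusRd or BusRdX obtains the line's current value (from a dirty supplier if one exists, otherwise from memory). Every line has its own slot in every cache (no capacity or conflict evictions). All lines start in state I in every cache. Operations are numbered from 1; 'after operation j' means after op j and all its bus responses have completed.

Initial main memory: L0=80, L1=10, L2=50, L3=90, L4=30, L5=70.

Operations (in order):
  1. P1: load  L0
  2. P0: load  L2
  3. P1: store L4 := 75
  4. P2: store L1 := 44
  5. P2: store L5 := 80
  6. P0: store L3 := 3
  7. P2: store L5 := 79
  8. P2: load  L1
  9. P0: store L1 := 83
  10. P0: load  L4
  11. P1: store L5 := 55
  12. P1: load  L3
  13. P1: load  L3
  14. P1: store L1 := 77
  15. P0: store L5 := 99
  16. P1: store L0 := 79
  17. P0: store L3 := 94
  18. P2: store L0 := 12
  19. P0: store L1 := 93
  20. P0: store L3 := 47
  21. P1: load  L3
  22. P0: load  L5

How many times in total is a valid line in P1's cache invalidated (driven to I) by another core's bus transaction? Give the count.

invalidations = 4

1. P1: load  L0  bus=[BusRd]  L0: P0=I P1=E P2=I  mem[L0]=80
2. P0: load  L2  bus=[BusRd]  L2: P0=E P1=I P2=I  mem[L2]=50
3. P1: store L4 := 75  bus=[BusRdX]  L4: P0=I P1=M P2=I  mem[L4]=30
4. P2: store L1 := 44  bus=[BusRdX]  L1: P0=I P1=I P2=M  mem[L1]=10
5. P2: store L5 := 80  bus=[BusRdX]  L5: P0=I P1=I P2=M  mem[L5]=70
6. P0: store L3 := 3  bus=[BusRdX]  L3: P0=M P1=I P2=I  mem[L3]=90
7. P2: store L5 := 79  bus=[-]  L5: P0=I P1=I P2=M  mem[L5]=70
8. P2: load  L1  bus=[-]  L1: P0=I P1=I P2=M  mem[L1]=10
9. P0: store L1 := 83  bus=[BusRdX,Flush]  L1: P0=M P1=I P2=I  mem[L1]=44
10. P0: load  L4  bus=[BusRd,Flush]  L4: P0=S P1=S P2=I  mem[L4]=75
11. P1: store L5 := 55  bus=[BusRdX,Flush]  L5: P0=I P1=M P2=I  mem[L5]=79
12. P1: load  L3  bus=[BusRd,Flush]  L3: P0=S P1=S P2=I  mem[L3]=3
13. P1: load  L3  bus=[-]  L3: P0=S P1=S P2=I  mem[L3]=3
14. P1: store L1 := 77  bus=[BusRdX,Flush]  L1: P0=I P1=M P2=I  mem[L1]=83
15. P0: store L5 := 99  bus=[BusRdX,Flush]  L5: P0=M P1=I P2=I  mem[L5]=55
16. P1: store L0 := 79  bus=[-]  L0: P0=I P1=M P2=I  mem[L0]=80
17. P0: store L3 := 94  bus=[BusUpgr]  L3: P0=M P1=I P2=I  mem[L3]=3
18. P2: store L0 := 12  bus=[BusRdX,Flush]  L0: P0=I P1=I P2=M  mem[L0]=79
19. P0: store L1 := 93  bus=[BusRdX,Flush]  L1: P0=M P1=I P2=I  mem[L1]=77
20. P0: store L3 := 47  bus=[-]  L3: P0=M P1=I P2=I  mem[L3]=3
21. P1: load  L3  bus=[BusRd,Flush]  L3: P0=S P1=S P2=I  mem[L3]=47
22. P0: load  L5  bus=[-]  L5: P0=M P1=I P2=I  mem[L5]=55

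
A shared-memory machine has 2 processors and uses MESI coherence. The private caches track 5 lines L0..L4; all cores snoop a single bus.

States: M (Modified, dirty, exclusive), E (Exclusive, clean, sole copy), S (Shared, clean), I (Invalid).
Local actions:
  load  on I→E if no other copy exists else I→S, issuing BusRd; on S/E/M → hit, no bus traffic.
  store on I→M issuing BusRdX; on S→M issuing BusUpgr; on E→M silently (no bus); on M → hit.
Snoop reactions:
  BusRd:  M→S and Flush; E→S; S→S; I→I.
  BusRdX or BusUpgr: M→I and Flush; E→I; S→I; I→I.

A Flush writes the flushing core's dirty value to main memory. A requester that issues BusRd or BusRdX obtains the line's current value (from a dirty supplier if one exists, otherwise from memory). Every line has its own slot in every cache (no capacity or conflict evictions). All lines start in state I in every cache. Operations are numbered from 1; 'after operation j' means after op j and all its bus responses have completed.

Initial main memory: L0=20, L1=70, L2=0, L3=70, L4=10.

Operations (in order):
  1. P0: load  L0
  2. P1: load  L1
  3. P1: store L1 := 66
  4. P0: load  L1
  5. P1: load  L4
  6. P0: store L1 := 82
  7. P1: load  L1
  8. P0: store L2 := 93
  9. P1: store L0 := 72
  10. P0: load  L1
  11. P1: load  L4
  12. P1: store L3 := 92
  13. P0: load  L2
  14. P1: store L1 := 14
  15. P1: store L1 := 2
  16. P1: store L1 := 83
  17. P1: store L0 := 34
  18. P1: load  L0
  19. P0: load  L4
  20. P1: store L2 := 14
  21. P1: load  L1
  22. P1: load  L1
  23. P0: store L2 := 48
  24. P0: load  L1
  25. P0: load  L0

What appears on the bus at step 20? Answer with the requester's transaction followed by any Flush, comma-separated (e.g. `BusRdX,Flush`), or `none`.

bus = BusRdX,Flush

  op1 P0: load  L0 → E/I on L0; bus BusRd; mem=20
  op2 P1: load  L1 → I/E on L1; bus BusRd; mem=70
  op3 P1: store L1 := 66 → I/M on L1; bus (none); mem=70
  op4 P0: load  L1 → S/S on L1; bus BusRd Flush; mem=66
  op5 P1: load  L4 → I/E on L4; bus BusRd; mem=10
  op6 P0: store L1 := 82 → M/I on L1; bus BusUpgr; mem=66
  op7 P1: load  L1 → S/S on L1; bus BusRd Flush; mem=82
  op8 P0: store L2 := 93 → M/I on L2; bus BusRdX; mem=0
  op9 P1: store L0 := 72 → I/M on L0; bus BusRdX; mem=20
  op10 P0: load  L1 → S/S on L1; bus (none); mem=82
  op11 P1: load  L4 → I/E on L4; bus (none); mem=10
  op12 P1: store L3 := 92 → I/M on L3; bus BusRdX; mem=70
  op13 P0: load  L2 → M/I on L2; bus (none); mem=0
  op14 P1: store L1 := 14 → I/M on L1; bus BusUpgr; mem=82
  op15 P1: store L1 := 2 → I/M on L1; bus (none); mem=82
  op16 P1: store L1 := 83 → I/M on L1; bus (none); mem=82
  op17 P1: store L0 := 34 → I/M on L0; bus (none); mem=20
  op18 P1: load  L0 → I/M on L0; bus (none); mem=20
  op19 P0: load  L4 → S/S on L4; bus BusRd; mem=10
  op20 P1: store L2 := 14 → I/M on L2; bus BusRdX Flush; mem=93
  op21 P1: load  L1 → I/M on L1; bus (none); mem=82
  op22 P1: load  L1 → I/M on L1; bus (none); mem=82
  op23 P0: store L2 := 48 → M/I on L2; bus BusRdX Flush; mem=14
  op24 P0: load  L1 → S/S on L1; bus BusRd Flush; mem=83
  op25 P0: load  L0 → S/S on L0; bus BusRd Flush; mem=34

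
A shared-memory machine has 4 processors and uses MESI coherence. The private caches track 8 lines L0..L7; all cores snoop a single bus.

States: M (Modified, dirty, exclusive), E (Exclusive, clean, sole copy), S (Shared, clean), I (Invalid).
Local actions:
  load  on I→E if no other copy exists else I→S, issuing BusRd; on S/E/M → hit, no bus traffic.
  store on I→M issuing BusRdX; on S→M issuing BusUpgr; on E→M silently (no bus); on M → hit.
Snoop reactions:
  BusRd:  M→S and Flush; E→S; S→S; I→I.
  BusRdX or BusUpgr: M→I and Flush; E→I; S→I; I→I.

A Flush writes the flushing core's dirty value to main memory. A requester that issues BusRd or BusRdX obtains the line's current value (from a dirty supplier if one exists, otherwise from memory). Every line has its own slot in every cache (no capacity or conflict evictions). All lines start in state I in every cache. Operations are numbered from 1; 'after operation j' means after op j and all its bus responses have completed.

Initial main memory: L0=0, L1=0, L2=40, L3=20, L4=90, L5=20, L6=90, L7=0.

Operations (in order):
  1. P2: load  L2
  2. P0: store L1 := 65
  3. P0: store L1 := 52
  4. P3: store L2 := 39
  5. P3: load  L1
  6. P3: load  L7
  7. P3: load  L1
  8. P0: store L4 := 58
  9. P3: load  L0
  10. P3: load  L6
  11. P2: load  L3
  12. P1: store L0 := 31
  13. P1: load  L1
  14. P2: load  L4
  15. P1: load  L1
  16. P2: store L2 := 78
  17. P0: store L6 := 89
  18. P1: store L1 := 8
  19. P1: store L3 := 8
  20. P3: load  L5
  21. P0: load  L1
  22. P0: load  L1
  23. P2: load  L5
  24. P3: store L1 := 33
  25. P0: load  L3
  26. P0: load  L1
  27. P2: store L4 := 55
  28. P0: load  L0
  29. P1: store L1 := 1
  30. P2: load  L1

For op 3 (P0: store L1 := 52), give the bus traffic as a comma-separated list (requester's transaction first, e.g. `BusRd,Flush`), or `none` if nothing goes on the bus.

bus = none

[1] P2: load  L2 | P0:I, P1:I, P2:E(40), P3:I | bus: BusRd
[2] P0: store L1 := 65 | P0:M(65), P1:I, P2:I, P3:I | bus: BusRdX
[3] P0: store L1 := 52 | P0:M(52), P1:I, P2:I, P3:I | bus: none
[4] P3: store L2 := 39 | P0:I, P1:I, P2:I, P3:M(39) | bus: BusRdX
[5] P3: load  L1 | P0:S(52), P1:I, P2:I, P3:S(52) | bus: BusRd,Flush
[6] P3: load  L7 | P0:I, P1:I, P2:I, P3:E(0) | bus: BusRd
[7] P3: load  L1 | P0:S(52), P1:I, P2:I, P3:S(52) | bus: none
[8] P0: store L4 := 58 | P0:M(58), P1:I, P2:I, P3:I | bus: BusRdX
[9] P3: load  L0 | P0:I, P1:I, P2:I, P3:E(0) | bus: BusRd
[10] P3: load  L6 | P0:I, P1:I, P2:I, P3:E(90) | bus: BusRd
[11] P2: load  L3 | P0:I, P1:I, P2:E(20), P3:I | bus: BusRd
[12] P1: store L0 := 31 | P0:I, P1:M(31), P2:I, P3:I | bus: BusRdX
[13] P1: load  L1 | P0:S(52), P1:S(52), P2:I, P3:S(52) | bus: BusRd
[14] P2: load  L4 | P0:S(58), P1:I, P2:S(58), P3:I | bus: BusRd,Flush
[15] P1: load  L1 | P0:S(52), P1:S(52), P2:I, P3:S(52) | bus: none
[16] P2: store L2 := 78 | P0:I, P1:I, P2:M(78), P3:I | bus: BusRdX,Flush
[17] P0: store L6 := 89 | P0:M(89), P1:I, P2:I, P3:I | bus: BusRdX
[18] P1: store L1 := 8 | P0:I, P1:M(8), P2:I, P3:I | bus: BusUpgr
[19] P1: store L3 := 8 | P0:I, P1:M(8), P2:I, P3:I | bus: BusRdX
[20] P3: load  L5 | P0:I, P1:I, P2:I, P3:E(20) | bus: BusRd
[21] P0: load  L1 | P0:S(8), P1:S(8), P2:I, P3:I | bus: BusRd,Flush
[22] P0: load  L1 | P0:S(8), P1:S(8), P2:I, P3:I | bus: none
[23] P2: load  L5 | P0:I, P1:I, P2:S(20), P3:S(20) | bus: BusRd
[24] P3: store L1 := 33 | P0:I, P1:I, P2:I, P3:M(33) | bus: BusRdX
[25] P0: load  L3 | P0:S(8), P1:S(8), P2:I, P3:I | bus: BusRd,Flush
[26] P0: load  L1 | P0:S(33), P1:I, P2:I, P3:S(33) | bus: BusRd,Flush
[27] P2: store L4 := 55 | P0:I, P1:I, P2:M(55), P3:I | bus: BusUpgr
[28] P0: load  L0 | P0:S(31), P1:S(31), P2:I, P3:I | bus: BusRd,Flush
[29] P1: store L1 := 1 | P0:I, P1:M(1), P2:I, P3:I | bus: BusRdX
[30] P2: load  L1 | P0:I, P1:S(1), P2:S(1), P3:I | bus: BusRd,Flush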